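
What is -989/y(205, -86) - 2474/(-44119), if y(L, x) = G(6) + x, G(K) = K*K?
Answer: 43757391/2205950 ≈ 19.836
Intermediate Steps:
G(K) = K²
y(L, x) = 36 + x (y(L, x) = 6² + x = 36 + x)
-989/y(205, -86) - 2474/(-44119) = -989/(36 - 86) - 2474/(-44119) = -989/(-50) - 2474*(-1/44119) = -989*(-1/50) + 2474/44119 = 989/50 + 2474/44119 = 43757391/2205950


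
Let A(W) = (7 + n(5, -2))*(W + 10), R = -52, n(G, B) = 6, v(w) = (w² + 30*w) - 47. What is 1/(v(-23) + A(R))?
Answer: -1/754 ≈ -0.0013263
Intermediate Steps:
v(w) = -47 + w² + 30*w
A(W) = 130 + 13*W (A(W) = (7 + 6)*(W + 10) = 13*(10 + W) = 130 + 13*W)
1/(v(-23) + A(R)) = 1/((-47 + (-23)² + 30*(-23)) + (130 + 13*(-52))) = 1/((-47 + 529 - 690) + (130 - 676)) = 1/(-208 - 546) = 1/(-754) = -1/754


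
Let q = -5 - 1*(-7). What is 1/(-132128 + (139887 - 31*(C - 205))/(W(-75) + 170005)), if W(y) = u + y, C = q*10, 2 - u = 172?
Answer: -84880/11214951829 ≈ -7.5685e-6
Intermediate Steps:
u = -170 (u = 2 - 1*172 = 2 - 172 = -170)
q = 2 (q = -5 + 7 = 2)
C = 20 (C = 2*10 = 20)
W(y) = -170 + y
1/(-132128 + (139887 - 31*(C - 205))/(W(-75) + 170005)) = 1/(-132128 + (139887 - 31*(20 - 205))/((-170 - 75) + 170005)) = 1/(-132128 + (139887 - 31*(-185))/(-245 + 170005)) = 1/(-132128 + (139887 + 5735)/169760) = 1/(-132128 + 145622*(1/169760)) = 1/(-132128 + 72811/84880) = 1/(-11214951829/84880) = -84880/11214951829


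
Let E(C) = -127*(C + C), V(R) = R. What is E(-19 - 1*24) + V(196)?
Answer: 11118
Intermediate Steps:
E(C) = -254*C
E(-19 - 1*24) + V(196) = -254*(-19 - 1*24) + 196 = -254*(-19 - 24) + 196 = -254*(-43) + 196 = 10922 + 196 = 11118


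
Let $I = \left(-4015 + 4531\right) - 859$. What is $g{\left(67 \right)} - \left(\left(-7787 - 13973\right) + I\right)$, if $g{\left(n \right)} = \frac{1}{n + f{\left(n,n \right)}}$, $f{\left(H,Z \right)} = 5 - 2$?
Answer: $\frac{1547211}{70} \approx 22103.0$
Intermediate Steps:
$f{\left(H,Z \right)} = 3$
$g{\left(n \right)} = \frac{1}{3 + n}$ ($g{\left(n \right)} = \frac{1}{n + 3} = \frac{1}{3 + n}$)
$I = -343$ ($I = 516 - 859 = -343$)
$g{\left(67 \right)} - \left(\left(-7787 - 13973\right) + I\right) = \frac{1}{3 + 67} - \left(\left(-7787 - 13973\right) - 343\right) = \frac{1}{70} - \left(-21760 - 343\right) = \frac{1}{70} - -22103 = \frac{1}{70} + 22103 = \frac{1547211}{70}$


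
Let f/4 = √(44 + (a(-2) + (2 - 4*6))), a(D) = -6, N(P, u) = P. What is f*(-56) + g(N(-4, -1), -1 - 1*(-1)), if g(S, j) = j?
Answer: -896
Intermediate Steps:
f = 16 (f = 4*√(44 + (-6 + (2 - 4*6))) = 4*√(44 + (-6 + (2 - 24))) = 4*√(44 + (-6 - 22)) = 4*√(44 - 28) = 4*√16 = 4*4 = 16)
f*(-56) + g(N(-4, -1), -1 - 1*(-1)) = 16*(-56) + (-1 - 1*(-1)) = -896 + (-1 + 1) = -896 + 0 = -896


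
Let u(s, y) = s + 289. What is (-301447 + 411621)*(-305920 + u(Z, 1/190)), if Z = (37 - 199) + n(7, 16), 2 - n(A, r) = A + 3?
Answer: -33691319374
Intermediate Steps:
n(A, r) = -1 - A (n(A, r) = 2 - (A + 3) = 2 - (3 + A) = 2 + (-3 - A) = -1 - A)
Z = -170 (Z = (37 - 199) + (-1 - 1*7) = -162 + (-1 - 7) = -162 - 8 = -170)
u(s, y) = 289 + s
(-301447 + 411621)*(-305920 + u(Z, 1/190)) = (-301447 + 411621)*(-305920 + (289 - 170)) = 110174*(-305920 + 119) = 110174*(-305801) = -33691319374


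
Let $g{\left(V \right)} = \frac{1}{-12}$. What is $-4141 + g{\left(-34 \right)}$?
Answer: $- \frac{49693}{12} \approx -4141.1$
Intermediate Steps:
$g{\left(V \right)} = - \frac{1}{12}$
$-4141 + g{\left(-34 \right)} = -4141 - \frac{1}{12} = - \frac{49693}{12}$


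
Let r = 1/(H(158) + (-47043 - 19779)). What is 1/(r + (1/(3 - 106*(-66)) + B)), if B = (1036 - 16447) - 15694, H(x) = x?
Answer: -466581336/14513012396615 ≈ -3.2149e-5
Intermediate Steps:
B = -31105 (B = -15411 - 15694 = -31105)
r = -1/66664 (r = 1/(158 + (-47043 - 19779)) = 1/(158 - 66822) = 1/(-66664) = -1/66664 ≈ -1.5001e-5)
1/(r + (1/(3 - 106*(-66)) + B)) = 1/(-1/66664 + (1/(3 - 106*(-66)) - 31105)) = 1/(-1/66664 + (1/(3 + 6996) - 31105)) = 1/(-1/66664 + (1/6999 - 31105)) = 1/(-1/66664 - 217703894/6999) = 1/(-14513012396615/466581336) = -466581336/14513012396615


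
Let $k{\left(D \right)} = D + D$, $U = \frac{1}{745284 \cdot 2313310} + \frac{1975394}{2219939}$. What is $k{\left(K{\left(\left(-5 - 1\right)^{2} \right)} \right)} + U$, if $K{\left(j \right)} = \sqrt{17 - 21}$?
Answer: $\frac{3405723321565655699}{3827336736240067560} + 4 i \approx 0.88984 + 4.0 i$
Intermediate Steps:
$K{\left(j \right)} = 2 i$ ($K{\left(j \right)} = \sqrt{-4} = 2 i$)
$U = \frac{3405723321565655699}{3827336736240067560}$ ($U = \frac{1}{745284} \cdot \frac{1}{2313310} + 1975394 \cdot \frac{1}{2219939} = \frac{1}{1724072930040} + \frac{1975394}{2219939} = \frac{3405723321565655699}{3827336736240067560} \approx 0.88984$)
$k{\left(D \right)} = 2 D$
$k{\left(K{\left(\left(-5 - 1\right)^{2} \right)} \right)} + U = 2 \cdot 2 i + \frac{3405723321565655699}{3827336736240067560} = 4 i + \frac{3405723321565655699}{3827336736240067560} = \frac{3405723321565655699}{3827336736240067560} + 4 i$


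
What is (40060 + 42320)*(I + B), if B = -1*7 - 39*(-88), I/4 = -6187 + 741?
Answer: -1512414420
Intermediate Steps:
I = -21784 (I = 4*(-6187 + 741) = 4*(-5446) = -21784)
B = 3425 (B = -7 + 3432 = 3425)
(40060 + 42320)*(I + B) = (40060 + 42320)*(-21784 + 3425) = 82380*(-18359) = -1512414420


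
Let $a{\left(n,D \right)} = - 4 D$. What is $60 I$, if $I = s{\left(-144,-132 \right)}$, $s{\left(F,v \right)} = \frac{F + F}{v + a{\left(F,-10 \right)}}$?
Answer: $\frac{4320}{23} \approx 187.83$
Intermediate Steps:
$s{\left(F,v \right)} = \frac{2 F}{40 + v}$ ($s{\left(F,v \right)} = \frac{F + F}{v - -40} = \frac{2 F}{v + 40} = \frac{2 F}{40 + v}$)
$I = \frac{72}{23}$ ($I = 2 \left(-144\right) \frac{1}{40 - 132} = 2 \left(-144\right) \frac{1}{-92} = 2 \left(-144\right) \left(- \frac{1}{92}\right) = \frac{72}{23} \approx 3.1304$)
$60 I = 60 \cdot \frac{72}{23} = \frac{4320}{23}$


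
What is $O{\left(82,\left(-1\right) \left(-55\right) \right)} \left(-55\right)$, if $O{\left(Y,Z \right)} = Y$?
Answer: $-4510$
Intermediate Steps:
$O{\left(82,\left(-1\right) \left(-55\right) \right)} \left(-55\right) = 82 \left(-55\right) = -4510$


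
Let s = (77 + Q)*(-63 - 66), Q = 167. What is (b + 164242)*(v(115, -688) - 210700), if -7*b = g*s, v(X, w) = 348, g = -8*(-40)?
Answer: -2360573088928/7 ≈ -3.3722e+11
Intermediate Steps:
s = -31476 (s = (77 + 167)*(-63 - 66) = 244*(-129) = -31476)
g = 320
b = 10072320/7 (b = -320*(-31476)/7 = -1/7*(-10072320) = 10072320/7 ≈ 1.4389e+6)
(b + 164242)*(v(115, -688) - 210700) = (10072320/7 + 164242)*(348 - 210700) = (11222014/7)*(-210352) = -2360573088928/7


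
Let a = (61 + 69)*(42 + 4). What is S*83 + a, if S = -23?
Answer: 4071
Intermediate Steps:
a = 5980 (a = 130*46 = 5980)
S*83 + a = -23*83 + 5980 = -1909 + 5980 = 4071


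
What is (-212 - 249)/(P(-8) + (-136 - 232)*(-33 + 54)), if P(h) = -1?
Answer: 461/7729 ≈ 0.059645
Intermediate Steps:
(-212 - 249)/(P(-8) + (-136 - 232)*(-33 + 54)) = (-212 - 249)/(-1 + (-136 - 232)*(-33 + 54)) = -461/(-1 - 368*21) = -461/(-1 - 7728) = -461/(-7729) = -461*(-1/7729) = 461/7729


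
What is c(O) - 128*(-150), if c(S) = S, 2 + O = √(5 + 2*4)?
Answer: 19198 + √13 ≈ 19202.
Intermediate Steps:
O = -2 + √13 (O = -2 + √(5 + 2*4) = -2 + √(5 + 8) = -2 + √13 ≈ 1.6056)
c(O) - 128*(-150) = (-2 + √13) - 128*(-150) = (-2 + √13) + 19200 = 19198 + √13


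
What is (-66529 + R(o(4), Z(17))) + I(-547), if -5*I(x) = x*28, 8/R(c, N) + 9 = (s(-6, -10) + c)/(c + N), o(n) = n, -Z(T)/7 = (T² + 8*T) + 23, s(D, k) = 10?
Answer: -4474718869/70505 ≈ -63467.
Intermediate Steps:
Z(T) = -161 - 56*T - 7*T² (Z(T) = -7*((T² + 8*T) + 23) = -7*(23 + T² + 8*T) = -161 - 56*T - 7*T²)
R(c, N) = 8/(-9 + (10 + c)/(N + c)) (R(c, N) = 8/(-9 + (10 + c)/(c + N)) = 8/(-9 + (10 + c)/(N + c)))
I(x) = -28*x/5 (I(x) = -x*28/5 = -28*x/5)
(-66529 + R(o(4), Z(17))) + I(-547) = (-66529 + 8*(-(-161 - 56*17 - 7*17²) - 1*4)/(-10 + 8*4 + 9*(-161 - 56*17 - 7*17²))) - 28/5*(-547) = (-66529 + 8*(-(-161 - 952 - 7*289) - 4)/(-10 + 32 + 9*(-161 - 952 - 7*289))) + 15316/5 = (-66529 + 8*(-(-161 - 952 - 2023) - 4)/(-10 + 32 + 9*(-161 - 952 - 2023))) + 15316/5 = (-66529 + 8*(-1*(-3136) - 4)/(-10 + 32 + 9*(-3136))) + 15316/5 = (-66529 + 8*(3136 - 4)/(-10 + 32 - 28224)) + 15316/5 = (-66529 + 8*3132/(-28202)) + 15316/5 = (-66529 + 8*(-1/28202)*3132) + 15316/5 = (-66529 - 12528/14101) + 15316/5 = -938137957/14101 + 15316/5 = -4474718869/70505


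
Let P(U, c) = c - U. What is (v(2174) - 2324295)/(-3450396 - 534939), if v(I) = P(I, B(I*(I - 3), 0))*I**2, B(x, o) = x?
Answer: -4459316561557/797067 ≈ -5.5947e+6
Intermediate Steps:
v(I) = I**2*(-I + I*(-3 + I)) (v(I) = (I*(I - 3) - I)*I**2 = (I*(-3 + I) - I)*I**2 = (-I + I*(-3 + I))*I**2 = I**2*(-I + I*(-3 + I)))
(v(2174) - 2324295)/(-3450396 - 534939) = (2174**3*(-4 + 2174) - 2324295)/(-3450396 - 534939) = (10274924024*2170 - 2324295)/(-3985335) = (22296585132080 - 2324295)*(-1/3985335) = 22296582807785*(-1/3985335) = -4459316561557/797067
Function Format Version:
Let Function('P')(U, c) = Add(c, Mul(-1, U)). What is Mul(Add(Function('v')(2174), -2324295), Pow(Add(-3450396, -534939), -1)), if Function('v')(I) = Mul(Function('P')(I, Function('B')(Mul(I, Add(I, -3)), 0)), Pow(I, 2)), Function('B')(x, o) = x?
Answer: Rational(-4459316561557, 797067) ≈ -5.5947e+6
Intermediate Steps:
Function('v')(I) = Mul(Pow(I, 2), Add(Mul(-1, I), Mul(I, Add(-3, I)))) (Function('v')(I) = Mul(Add(Mul(I, Add(I, -3)), Mul(-1, I)), Pow(I, 2)) = Mul(Add(Mul(I, Add(-3, I)), Mul(-1, I)), Pow(I, 2)) = Mul(Add(Mul(-1, I), Mul(I, Add(-3, I))), Pow(I, 2)) = Mul(Pow(I, 2), Add(Mul(-1, I), Mul(I, Add(-3, I)))))
Mul(Add(Function('v')(2174), -2324295), Pow(Add(-3450396, -534939), -1)) = Mul(Add(Mul(Pow(2174, 3), Add(-4, 2174)), -2324295), Pow(Add(-3450396, -534939), -1)) = Mul(Add(Mul(10274924024, 2170), -2324295), Pow(-3985335, -1)) = Mul(Add(22296585132080, -2324295), Rational(-1, 3985335)) = Mul(22296582807785, Rational(-1, 3985335)) = Rational(-4459316561557, 797067)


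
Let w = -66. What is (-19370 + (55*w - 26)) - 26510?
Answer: -49536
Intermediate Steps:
(-19370 + (55*w - 26)) - 26510 = (-19370 + (55*(-66) - 26)) - 26510 = (-19370 + (-3630 - 26)) - 26510 = (-19370 - 3656) - 26510 = -23026 - 26510 = -49536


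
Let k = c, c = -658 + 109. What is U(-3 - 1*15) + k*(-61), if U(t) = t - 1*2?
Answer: 33469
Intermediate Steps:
c = -549
U(t) = -2 + t (U(t) = t - 2 = -2 + t)
k = -549
U(-3 - 1*15) + k*(-61) = (-2 + (-3 - 1*15)) - 549*(-61) = (-2 + (-3 - 15)) + 33489 = (-2 - 18) + 33489 = -20 + 33489 = 33469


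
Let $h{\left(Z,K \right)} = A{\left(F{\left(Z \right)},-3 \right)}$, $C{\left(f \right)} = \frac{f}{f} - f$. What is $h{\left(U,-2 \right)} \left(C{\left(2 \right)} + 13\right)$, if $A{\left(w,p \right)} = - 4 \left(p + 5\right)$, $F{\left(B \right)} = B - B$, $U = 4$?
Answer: $-96$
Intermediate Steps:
$C{\left(f \right)} = 1 - f$
$F{\left(B \right)} = 0$
$A{\left(w,p \right)} = -20 - 4 p$ ($A{\left(w,p \right)} = - 4 \left(5 + p\right) = -20 - 4 p$)
$h{\left(Z,K \right)} = -8$ ($h{\left(Z,K \right)} = -20 - -12 = -20 + 12 = -8$)
$h{\left(U,-2 \right)} \left(C{\left(2 \right)} + 13\right) = - 8 \left(\left(1 - 2\right) + 13\right) = - 8 \left(-1 + 13\right) = \left(-8\right) 12 = -96$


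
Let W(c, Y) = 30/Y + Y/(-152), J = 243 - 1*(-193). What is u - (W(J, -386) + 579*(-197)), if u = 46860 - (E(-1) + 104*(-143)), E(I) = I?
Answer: 2578539619/14668 ≈ 1.7579e+5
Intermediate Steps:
J = 436 (J = 243 + 193 = 436)
u = 61733 (u = 46860 - (-1 + 104*(-143)) = 46860 - (-1 - 14872) = 46860 - 1*(-14873) = 46860 + 14873 = 61733)
W(c, Y) = 30/Y - Y/152 (W(c, Y) = 30/Y + Y*(-1/152) = 30/Y - Y/152)
u - (W(J, -386) + 579*(-197)) = 61733 - ((30/(-386) - 1/152*(-386)) + 579*(-197)) = 61733 - ((30*(-1/386) + 193/76) - 114063) = 61733 - ((-15/193 + 193/76) - 114063) = 61733 - (36109/14668 - 114063) = 61733 - 1*(-1673039975/14668) = 61733 + 1673039975/14668 = 2578539619/14668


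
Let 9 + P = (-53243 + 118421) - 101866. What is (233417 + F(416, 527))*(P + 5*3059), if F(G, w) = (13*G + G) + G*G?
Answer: -8823980394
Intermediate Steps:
F(G, w) = G**2 + 14*G (F(G, w) = 14*G + G**2 = G**2 + 14*G)
P = -36697 (P = -9 + ((-53243 + 118421) - 101866) = -9 + (65178 - 101866) = -9 - 36688 = -36697)
(233417 + F(416, 527))*(P + 5*3059) = (233417 + 416*(14 + 416))*(-36697 + 5*3059) = (233417 + 416*430)*(-36697 + 15295) = (233417 + 178880)*(-21402) = 412297*(-21402) = -8823980394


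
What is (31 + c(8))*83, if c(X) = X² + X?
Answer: 8549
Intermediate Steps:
c(X) = X + X²
(31 + c(8))*83 = (31 + 8*(1 + 8))*83 = (31 + 8*9)*83 = (31 + 72)*83 = 103*83 = 8549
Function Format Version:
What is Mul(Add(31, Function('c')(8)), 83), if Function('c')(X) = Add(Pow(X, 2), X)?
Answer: 8549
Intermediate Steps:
Function('c')(X) = Add(X, Pow(X, 2))
Mul(Add(31, Function('c')(8)), 83) = Mul(Add(31, Mul(8, Add(1, 8))), 83) = Mul(Add(31, Mul(8, 9)), 83) = Mul(Add(31, 72), 83) = Mul(103, 83) = 8549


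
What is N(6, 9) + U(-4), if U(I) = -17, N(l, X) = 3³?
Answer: 10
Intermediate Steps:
N(l, X) = 27
N(6, 9) + U(-4) = 27 - 17 = 10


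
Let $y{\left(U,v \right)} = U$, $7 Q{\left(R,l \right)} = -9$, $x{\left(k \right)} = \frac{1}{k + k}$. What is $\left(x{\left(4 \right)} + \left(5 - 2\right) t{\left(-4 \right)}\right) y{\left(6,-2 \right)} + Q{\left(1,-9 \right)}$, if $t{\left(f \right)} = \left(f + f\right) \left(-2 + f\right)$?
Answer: $\frac{24177}{28} \approx 863.46$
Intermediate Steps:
$x{\left(k \right)} = \frac{1}{2 k}$
$Q{\left(R,l \right)} = - \frac{9}{7}$ ($Q{\left(R,l \right)} = \frac{1}{7} \left(-9\right) = - \frac{9}{7}$)
$t{\left(f \right)} = 2 f \left(-2 + f\right)$
$\left(x{\left(4 \right)} + \left(5 - 2\right) t{\left(-4 \right)}\right) y{\left(6,-2 \right)} + Q{\left(1,-9 \right)} = \left(\frac{1}{2 \cdot 4} + \left(5 - 2\right) 2 \left(-4\right) \left(-2 - 4\right)\right) 6 - \frac{9}{7} = \left(\frac{1}{2} \cdot \frac{1}{4} + 3 \cdot 2 \left(-4\right) \left(-6\right)\right) 6 - \frac{9}{7} = \left(\frac{1}{8} + 3 \cdot 48\right) 6 - \frac{9}{7} = \left(\frac{1}{8} + 144\right) 6 - \frac{9}{7} = \frac{1153}{8} \cdot 6 - \frac{9}{7} = \frac{3459}{4} - \frac{9}{7} = \frac{24177}{28}$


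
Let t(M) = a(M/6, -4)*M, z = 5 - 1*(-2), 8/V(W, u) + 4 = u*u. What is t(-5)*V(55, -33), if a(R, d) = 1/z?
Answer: -8/1519 ≈ -0.0052666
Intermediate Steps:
V(W, u) = 8/(-4 + u**2) (V(W, u) = 8/(-4 + u*u) = 8/(-4 + u**2))
z = 7 (z = 5 + 2 = 7)
a(R, d) = 1/7
t(M) = M/7
t(-5)*V(55, -33) = ((1/7)*(-5))*(8/(-4 + (-33)**2)) = -40/(7*(-4 + 1089)) = -40/(7*1085) = -5/7*8/1085 = -8/1519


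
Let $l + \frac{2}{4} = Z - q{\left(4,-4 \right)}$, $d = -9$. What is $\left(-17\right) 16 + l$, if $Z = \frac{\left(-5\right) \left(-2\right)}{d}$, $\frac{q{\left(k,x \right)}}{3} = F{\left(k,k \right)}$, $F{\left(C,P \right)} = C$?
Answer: $- \frac{5141}{18} \approx -285.61$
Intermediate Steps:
$q{\left(k,x \right)} = 3 k$
$Z = - \frac{10}{9}$ ($Z = \frac{\left(-5\right) \left(-2\right)}{-9} = 10 \left(- \frac{1}{9}\right) = - \frac{10}{9} \approx -1.1111$)
$l = - \frac{245}{18}$ ($l = - \frac{1}{2} - \left(\frac{10}{9} + 3 \cdot 4\right) = - \frac{1}{2} - \frac{118}{9} = - \frac{245}{18} \approx -13.611$)
$\left(-17\right) 16 + l = \left(-17\right) 16 - \frac{245}{18} = -272 - \frac{245}{18} = - \frac{5141}{18}$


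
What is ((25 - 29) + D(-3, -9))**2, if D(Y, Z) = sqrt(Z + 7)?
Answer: (-4 + I*sqrt(2))**2 ≈ 14.0 - 11.314*I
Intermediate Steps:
D(Y, Z) = sqrt(7 + Z)
((25 - 29) + D(-3, -9))**2 = ((25 - 29) + sqrt(7 - 9))**2 = (-4 + sqrt(-2))**2 = (-4 + I*sqrt(2))**2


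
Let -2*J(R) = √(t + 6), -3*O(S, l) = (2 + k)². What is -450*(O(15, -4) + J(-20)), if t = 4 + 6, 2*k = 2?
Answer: 2250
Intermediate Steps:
k = 1 (k = (½)*2 = 1)
t = 10
O(S, l) = -3 (O(S, l) = -(2 + 1)²/3 = -⅓*3² = -⅓*9 = -3)
J(R) = -2 (J(R) = -√(10 + 6)/2 = -√16/2 = -½*4 = -2)
-450*(O(15, -4) + J(-20)) = -450*(-3 - 2) = -450*(-5) = 2250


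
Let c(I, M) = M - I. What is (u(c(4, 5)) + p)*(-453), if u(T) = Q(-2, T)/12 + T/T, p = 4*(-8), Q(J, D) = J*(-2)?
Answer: 13892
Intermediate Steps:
Q(J, D) = -2*J
p = -32
u(T) = 4/3 (u(T) = -2*(-2)/12 + T/T = 4*(1/12) + 1 = 1/3 + 1 = 4/3)
(u(c(4, 5)) + p)*(-453) = (4/3 - 32)*(-453) = -92/3*(-453) = 13892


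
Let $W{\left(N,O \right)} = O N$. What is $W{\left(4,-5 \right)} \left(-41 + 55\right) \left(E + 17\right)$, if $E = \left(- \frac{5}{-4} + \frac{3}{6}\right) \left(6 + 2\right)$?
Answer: $-8680$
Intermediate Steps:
$W{\left(N,O \right)} = N O$
$E = 14$ ($E = \left(\left(-5\right) \left(- \frac{1}{4}\right) + 3 \cdot \frac{1}{6}\right) 8 = \left(\frac{5}{4} + \frac{1}{2}\right) 8 = \frac{7}{4} \cdot 8 = 14$)
$W{\left(4,-5 \right)} \left(-41 + 55\right) \left(E + 17\right) = 4 \left(-5\right) \left(-41 + 55\right) \left(14 + 17\right) = - 20 \cdot 14 \cdot 31 = \left(-20\right) 434 = -8680$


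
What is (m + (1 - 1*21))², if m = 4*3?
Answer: 64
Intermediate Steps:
m = 12
(m + (1 - 1*21))² = (12 + (1 - 1*21))² = (12 + (1 - 21))² = (12 - 20)² = (-8)² = 64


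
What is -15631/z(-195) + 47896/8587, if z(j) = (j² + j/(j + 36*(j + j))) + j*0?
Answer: 123152654115/23836017862 ≈ 5.1667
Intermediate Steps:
z(j) = 1/73 + j² (z(j) = (j² + j/(j + 36*(2*j))) + 0 = (j² + j/(j + 72*j)) + 0 = (j² + j/((73*j))) + 0 = (j² + (1/(73*j))*j) + 0 = (j² + 1/73) + 0 = (1/73 + j²) + 0 = 1/73 + j²)
-15631/z(-195) + 47896/8587 = -15631/(1/73 + (-195)²) + 47896/8587 = -15631/(1/73 + 38025) + 47896*(1/8587) = -15631/2775826/73 + 47896/8587 = -15631*73/2775826 + 47896/8587 = -1141063/2775826 + 47896/8587 = 123152654115/23836017862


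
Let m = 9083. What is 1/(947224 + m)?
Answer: 1/956307 ≈ 1.0457e-6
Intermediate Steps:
1/(947224 + m) = 1/(947224 + 9083) = 1/956307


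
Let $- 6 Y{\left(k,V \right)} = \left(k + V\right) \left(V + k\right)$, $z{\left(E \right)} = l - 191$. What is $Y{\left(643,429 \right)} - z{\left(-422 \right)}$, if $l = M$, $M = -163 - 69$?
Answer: $- \frac{573323}{3} \approx -1.9111 \cdot 10^{5}$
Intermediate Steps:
$M = -232$ ($M = -163 - 69 = -232$)
$l = -232$
$z{\left(E \right)} = -423$ ($z{\left(E \right)} = -232 - 191 = -423$)
$Y{\left(k,V \right)} = - \frac{\left(V + k\right)^{2}}{6}$ ($Y{\left(k,V \right)} = - \frac{\left(k + V\right) \left(V + k\right)}{6} = - \frac{\left(V + k\right) \left(V + k\right)}{6} = - \frac{\left(V + k\right)^{2}}{6}$)
$Y{\left(643,429 \right)} - z{\left(-422 \right)} = - \frac{\left(429 + 643\right)^{2}}{6} - -423 = - \frac{1072^{2}}{6} + 423 = \left(- \frac{1}{6}\right) 1149184 + 423 = - \frac{574592}{3} + 423 = - \frac{573323}{3}$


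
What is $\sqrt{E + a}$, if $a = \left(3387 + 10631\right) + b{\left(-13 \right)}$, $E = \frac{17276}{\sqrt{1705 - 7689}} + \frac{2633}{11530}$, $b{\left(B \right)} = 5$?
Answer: $\frac{\sqrt{65191328893075110 - 53685058353850 i \sqrt{374}}}{2156110} \approx 118.42 - 0.94293 i$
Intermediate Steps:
$E = \frac{2633}{11530} - \frac{4319 i \sqrt{374}}{374}$ ($E = \frac{17276}{\sqrt{-5984}} + 2633 \cdot \frac{1}{11530} = \frac{17276}{4 i \sqrt{374}} + \frac{2633}{11530} = 17276 \left(- \frac{i \sqrt{374}}{1496}\right) + \frac{2633}{11530} = - \frac{4319 i \sqrt{374}}{374} + \frac{2633}{11530} = \frac{2633}{11530} - \frac{4319 i \sqrt{374}}{374} \approx 0.22836 - 223.33 i$)
$a = 14023$ ($a = \left(3387 + 10631\right) + 5 = 14018 + 5 = 14023$)
$\sqrt{E + a} = \sqrt{\left(\frac{2633}{11530} - \frac{4319 i \sqrt{374}}{374}\right) + 14023} = \sqrt{\frac{161687823}{11530} - \frac{4319 i \sqrt{374}}{374}}$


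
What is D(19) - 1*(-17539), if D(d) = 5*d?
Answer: 17634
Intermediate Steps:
D(19) - 1*(-17539) = 5*19 - 1*(-17539) = 95 + 17539 = 17634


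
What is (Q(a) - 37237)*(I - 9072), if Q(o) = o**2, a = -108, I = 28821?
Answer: -505041177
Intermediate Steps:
(Q(a) - 37237)*(I - 9072) = ((-108)**2 - 37237)*(28821 - 9072) = (11664 - 37237)*19749 = -25573*19749 = -505041177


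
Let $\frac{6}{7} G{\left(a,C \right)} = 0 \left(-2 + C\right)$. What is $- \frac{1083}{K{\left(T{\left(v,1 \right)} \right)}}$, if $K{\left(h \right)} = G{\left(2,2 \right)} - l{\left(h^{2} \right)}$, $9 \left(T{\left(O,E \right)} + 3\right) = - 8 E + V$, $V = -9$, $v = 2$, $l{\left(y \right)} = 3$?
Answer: $361$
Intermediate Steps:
$G{\left(a,C \right)} = 0$ ($G{\left(a,C \right)} = \frac{7 \cdot 0 \left(-2 + C\right)}{6} = \frac{7}{6} \cdot 0 = 0$)
$T{\left(O,E \right)} = -4 - \frac{8 E}{9}$ ($T{\left(O,E \right)} = -3 + \frac{- 8 E - 9}{9} = -3 + \frac{-9 - 8 E}{9} = -3 - \left(1 + \frac{8 E}{9}\right) = -4 - \frac{8 E}{9}$)
$K{\left(h \right)} = -3$ ($K{\left(h \right)} = 0 - 3 = -3$)
$- \frac{1083}{K{\left(T{\left(v,1 \right)} \right)}} = - \frac{1083}{-3} = \left(-1083\right) \left(- \frac{1}{3}\right) = 361$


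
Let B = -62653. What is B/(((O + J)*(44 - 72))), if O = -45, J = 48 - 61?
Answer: -62653/1624 ≈ -38.579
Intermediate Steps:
J = -13
B/(((O + J)*(44 - 72))) = -62653*1/((-45 - 13)*(44 - 72)) = -62653/((-58*(-28))) = -62653/1624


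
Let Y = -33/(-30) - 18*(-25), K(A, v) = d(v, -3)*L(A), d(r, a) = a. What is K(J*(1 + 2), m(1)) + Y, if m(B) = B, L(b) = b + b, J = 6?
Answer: 3431/10 ≈ 343.10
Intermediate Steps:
L(b) = 2*b
K(A, v) = -6*A
Y = 4511/10 (Y = -33*(-1/30) + 450 = 11/10 + 450 = 4511/10 ≈ 451.10)
K(J*(1 + 2), m(1)) + Y = -36*(1 + 2) + 4511/10 = -36*3 + 4511/10 = -6*18 + 4511/10 = -108 + 4511/10 = 3431/10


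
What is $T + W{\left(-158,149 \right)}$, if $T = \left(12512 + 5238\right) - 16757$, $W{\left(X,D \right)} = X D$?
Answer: $-22549$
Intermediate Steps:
$W{\left(X,D \right)} = D X$
$T = 993$ ($T = 17750 - 16757 = 993$)
$T + W{\left(-158,149 \right)} = 993 + 149 \left(-158\right) = 993 - 23542 = -22549$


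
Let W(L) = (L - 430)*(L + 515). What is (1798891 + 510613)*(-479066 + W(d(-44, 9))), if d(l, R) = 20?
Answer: -1612994545664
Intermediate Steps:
W(L) = (-430 + L)*(515 + L)
(1798891 + 510613)*(-479066 + W(d(-44, 9))) = (1798891 + 510613)*(-479066 + (-221450 + 20² + 85*20)) = 2309504*(-479066 + (-221450 + 400 + 1700)) = 2309504*(-479066 - 219350) = 2309504*(-698416) = -1612994545664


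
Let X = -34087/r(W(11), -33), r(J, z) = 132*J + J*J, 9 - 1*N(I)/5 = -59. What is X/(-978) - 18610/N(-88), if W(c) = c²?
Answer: -13929069149/254485869 ≈ -54.734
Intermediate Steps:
N(I) = 340 (N(I) = 45 - 5*(-59) = 45 + 295 = 340)
r(J, z) = J² + 132*J (r(J, z) = 132*J + J² = J² + 132*J)
X = -34087/30613 (X = -34087*1/(121*(132 + 11²)) = -34087*1/(121*(132 + 121)) = -34087/(121*253) = -34087/30613 ≈ -1.1135)
X/(-978) - 18610/N(-88) = -34087/30613/(-978) - 18610/340 = -34087/30613*(-1/978) - 18610*1/340 = 34087/29939514 - 1861/34 = -13929069149/254485869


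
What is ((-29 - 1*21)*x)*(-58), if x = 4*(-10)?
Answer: -116000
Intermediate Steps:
x = -40
((-29 - 1*21)*x)*(-58) = ((-29 - 1*21)*(-40))*(-58) = ((-29 - 21)*(-40))*(-58) = -50*(-40)*(-58) = 2000*(-58) = -116000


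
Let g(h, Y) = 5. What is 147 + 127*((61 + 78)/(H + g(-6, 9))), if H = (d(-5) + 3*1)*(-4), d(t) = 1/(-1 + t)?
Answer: -50166/19 ≈ -2640.3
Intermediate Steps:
H = -34/3 (H = (1/(-1 - 5) + 3*1)*(-4) = (1/(-6) + 3)*(-4) = (-⅙ + 3)*(-4) = (17/6)*(-4) = -34/3 ≈ -11.333)
147 + 127*((61 + 78)/(H + g(-6, 9))) = 147 + 127*((61 + 78)/(-34/3 + 5)) = 147 + 127*(139/(-19/3)) = 147 + 127*(139*(-3/19)) = 147 + 127*(-417/19) = 147 - 52959/19 = -50166/19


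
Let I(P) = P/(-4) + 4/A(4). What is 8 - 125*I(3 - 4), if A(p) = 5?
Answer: -493/4 ≈ -123.25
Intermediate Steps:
I(P) = 4/5 - P/4 (I(P) = P/(-4) + 4/5 = P*(-1/4) + 4*(1/5) = -P/4 + 4/5 = 4/5 - P/4)
8 - 125*I(3 - 4) = 8 - 125*(4/5 - (3 - 4)/4) = 8 - 125*(4/5 - 1/4*(-1)) = 8 - 125*(4/5 + 1/4) = 8 - 125*21/20 = 8 - 525/4 = -493/4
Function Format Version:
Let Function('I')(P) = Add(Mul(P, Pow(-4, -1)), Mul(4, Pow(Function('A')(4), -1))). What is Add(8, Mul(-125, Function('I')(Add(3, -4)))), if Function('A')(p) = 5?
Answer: Rational(-493, 4) ≈ -123.25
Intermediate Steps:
Function('I')(P) = Add(Rational(4, 5), Mul(Rational(-1, 4), P)) (Function('I')(P) = Add(Mul(P, Pow(-4, -1)), Mul(4, Pow(5, -1))) = Add(Mul(P, Rational(-1, 4)), Mul(4, Rational(1, 5))) = Add(Mul(Rational(-1, 4), P), Rational(4, 5)) = Add(Rational(4, 5), Mul(Rational(-1, 4), P)))
Add(8, Mul(-125, Function('I')(Add(3, -4)))) = Add(8, Mul(-125, Add(Rational(4, 5), Mul(Rational(-1, 4), Add(3, -4))))) = Add(8, Mul(-125, Add(Rational(4, 5), Mul(Rational(-1, 4), -1)))) = Add(8, Mul(-125, Add(Rational(4, 5), Rational(1, 4)))) = Add(8, Mul(-125, Rational(21, 20))) = Add(8, Rational(-525, 4)) = Rational(-493, 4)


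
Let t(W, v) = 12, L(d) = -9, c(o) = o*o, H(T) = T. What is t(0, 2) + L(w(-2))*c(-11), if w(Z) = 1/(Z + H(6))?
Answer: -1077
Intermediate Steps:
w(Z) = 1/(6 + Z) (w(Z) = 1/(Z + 6) = 1/(6 + Z))
c(o) = o²
t(0, 2) + L(w(-2))*c(-11) = 12 - 9*(-11)² = 12 - 9*121 = 12 - 1089 = -1077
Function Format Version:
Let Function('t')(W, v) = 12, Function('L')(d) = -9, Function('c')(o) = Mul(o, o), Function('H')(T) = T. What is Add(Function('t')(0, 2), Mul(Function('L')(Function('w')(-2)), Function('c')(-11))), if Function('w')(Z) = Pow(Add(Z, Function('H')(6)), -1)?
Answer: -1077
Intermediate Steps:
Function('w')(Z) = Pow(Add(6, Z), -1) (Function('w')(Z) = Pow(Add(Z, 6), -1) = Pow(Add(6, Z), -1))
Function('c')(o) = Pow(o, 2)
Add(Function('t')(0, 2), Mul(Function('L')(Function('w')(-2)), Function('c')(-11))) = Add(12, Mul(-9, Pow(-11, 2))) = Add(12, Mul(-9, 121)) = Add(12, -1089) = -1077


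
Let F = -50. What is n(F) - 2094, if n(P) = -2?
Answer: -2096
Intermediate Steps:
n(F) - 2094 = -2 - 2094 = -2096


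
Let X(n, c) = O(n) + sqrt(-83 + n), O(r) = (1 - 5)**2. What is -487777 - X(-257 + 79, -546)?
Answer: -487793 - 3*I*sqrt(29) ≈ -4.8779e+5 - 16.155*I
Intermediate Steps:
O(r) = 16 (O(r) = (-4)**2 = 16)
X(n, c) = 16 + sqrt(-83 + n)
-487777 - X(-257 + 79, -546) = -487777 - (16 + sqrt(-83 + (-257 + 79))) = -487777 - (16 + sqrt(-83 - 178)) = -487777 - (16 + sqrt(-261)) = -487777 - (16 + 3*I*sqrt(29)) = -487777 + (-16 - 3*I*sqrt(29)) = -487793 - 3*I*sqrt(29)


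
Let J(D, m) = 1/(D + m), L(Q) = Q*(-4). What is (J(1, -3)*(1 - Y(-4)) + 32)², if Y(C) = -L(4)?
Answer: 6241/4 ≈ 1560.3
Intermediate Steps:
L(Q) = -4*Q
Y(C) = 16 (Y(C) = -(-4)*4 = -1*(-16) = 16)
(J(1, -3)*(1 - Y(-4)) + 32)² = ((1 - 1*16)/(1 - 3) + 32)² = ((1 - 16)/(-2) + 32)² = (-½*(-15) + 32)² = (15/2 + 32)² = (79/2)² = 6241/4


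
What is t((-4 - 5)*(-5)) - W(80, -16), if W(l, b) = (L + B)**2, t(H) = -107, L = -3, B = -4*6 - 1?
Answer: -891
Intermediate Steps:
B = -25 (B = -24 - 1 = -25)
W(l, b) = 784 (W(l, b) = (-3 - 25)**2 = (-28)**2 = 784)
t((-4 - 5)*(-5)) - W(80, -16) = -107 - 1*784 = -107 - 784 = -891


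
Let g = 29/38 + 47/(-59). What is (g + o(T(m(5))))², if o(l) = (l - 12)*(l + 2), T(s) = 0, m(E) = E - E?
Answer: 2903377689/5026564 ≈ 577.61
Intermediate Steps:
m(E) = 0
o(l) = (-12 + l)*(2 + l)
g = -75/2242 (g = 29*(1/38) + 47*(-1/59) = 29/38 - 47/59 = -75/2242 ≈ -0.033452)
(g + o(T(m(5))))² = (-75/2242 + (-24 + 0² - 10*0))² = (-75/2242 + (-24 + 0 + 0))² = (-75/2242 - 24)² = (-53883/2242)² = 2903377689/5026564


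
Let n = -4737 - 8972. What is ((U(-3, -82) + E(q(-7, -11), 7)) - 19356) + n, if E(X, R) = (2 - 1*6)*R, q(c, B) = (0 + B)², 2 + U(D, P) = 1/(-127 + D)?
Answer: -4302351/130 ≈ -33095.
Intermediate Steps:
U(D, P) = -2 + 1/(-127 + D)
q(c, B) = B²
n = -13709
E(X, R) = -4*R (E(X, R) = (2 - 6)*R = -4*R)
((U(-3, -82) + E(q(-7, -11), 7)) - 19356) + n = (((255 - 2*(-3))/(-127 - 3) - 4*7) - 19356) - 13709 = (((255 + 6)/(-130) - 28) - 19356) - 13709 = ((-1/130*261 - 28) - 19356) - 13709 = ((-261/130 - 28) - 19356) - 13709 = (-3901/130 - 19356) - 13709 = -2520181/130 - 13709 = -4302351/130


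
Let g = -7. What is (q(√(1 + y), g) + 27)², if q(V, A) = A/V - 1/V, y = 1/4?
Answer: 3901/5 - 864*√5/5 ≈ 393.81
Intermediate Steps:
y = ¼ ≈ 0.25000
q(V, A) = -1/V + A/V
(q(√(1 + y), g) + 27)² = ((-1 - 7)/(√(1 + ¼)) + 27)² = (-8/√(5/4) + 27)² = (-8/(√5/2) + 27)² = ((2*√5/5)*(-8) + 27)² = (-16*√5/5 + 27)² = (27 - 16*√5/5)²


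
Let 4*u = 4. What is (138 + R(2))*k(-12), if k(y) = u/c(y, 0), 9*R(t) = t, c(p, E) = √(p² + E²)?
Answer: 311/27 ≈ 11.519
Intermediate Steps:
c(p, E) = √(E² + p²)
u = 1 (u = (¼)*4 = 1)
R(t) = t/9
k(y) = (y²)^(-½) (k(y) = 1/√(0² + y²) = 1/√(0 + y²) = 1/√(y²) = (y²)^(-½))
(138 + R(2))*k(-12) = (138 + (⅑)*2)/√((-12)²) = (138 + 2/9)/√144 = (1244/9)*(1/12) = 311/27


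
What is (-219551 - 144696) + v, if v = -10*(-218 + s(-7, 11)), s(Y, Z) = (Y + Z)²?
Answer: -362227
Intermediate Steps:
v = 2020 (v = -10*(-218 + (-7 + 11)²) = -10*(-218 + 4²) = -10*(-218 + 16) = -10*(-202) = 2020)
(-219551 - 144696) + v = (-219551 - 144696) + 2020 = -364247 + 2020 = -362227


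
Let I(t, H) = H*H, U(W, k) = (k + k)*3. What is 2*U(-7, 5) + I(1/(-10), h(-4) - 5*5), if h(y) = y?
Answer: 901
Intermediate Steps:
U(W, k) = 6*k (U(W, k) = (2*k)*3 = 6*k)
I(t, H) = H²
2*U(-7, 5) + I(1/(-10), h(-4) - 5*5) = 2*(6*5) + (-4 - 5*5)² = 2*30 + (-4 - 25)² = 60 + (-29)² = 60 + 841 = 901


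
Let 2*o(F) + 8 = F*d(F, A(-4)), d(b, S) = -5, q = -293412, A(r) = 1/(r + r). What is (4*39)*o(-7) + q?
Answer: -291306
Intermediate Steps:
A(r) = 1/(2*r)
o(F) = -4 - 5*F/2 (o(F) = -4 + (F*(-5))/2 = -4 + (-5*F)/2 = -4 - 5*F/2)
(4*39)*o(-7) + q = (4*39)*(-4 - 5/2*(-7)) - 293412 = 156*(-4 + 35/2) - 293412 = 156*(27/2) - 293412 = 2106 - 293412 = -291306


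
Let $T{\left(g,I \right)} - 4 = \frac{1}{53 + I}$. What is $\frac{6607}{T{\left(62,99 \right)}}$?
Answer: $\frac{1004264}{609} \approx 1649.0$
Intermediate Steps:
$T{\left(g,I \right)} = 4 + \frac{1}{53 + I}$
$\frac{6607}{T{\left(62,99 \right)}} = \frac{6607}{\frac{1}{53 + 99} \left(213 + 4 \cdot 99\right)} = \frac{6607}{\frac{1}{152} \left(213 + 396\right)} = \frac{6607}{\frac{1}{152} \cdot 609} = \frac{6607}{\frac{609}{152}} = 6607 \cdot \frac{152}{609} = \frac{1004264}{609}$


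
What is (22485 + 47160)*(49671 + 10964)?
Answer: 4222924575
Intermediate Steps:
(22485 + 47160)*(49671 + 10964) = 69645*60635 = 4222924575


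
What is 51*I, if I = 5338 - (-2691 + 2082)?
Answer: 303297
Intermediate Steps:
I = 5947 (I = 5338 - 1*(-609) = 5338 + 609 = 5947)
51*I = 51*5947 = 303297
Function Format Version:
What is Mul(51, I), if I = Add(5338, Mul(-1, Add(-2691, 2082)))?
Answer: 303297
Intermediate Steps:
I = 5947 (I = Add(5338, Mul(-1, -609)) = Add(5338, 609) = 5947)
Mul(51, I) = Mul(51, 5947) = 303297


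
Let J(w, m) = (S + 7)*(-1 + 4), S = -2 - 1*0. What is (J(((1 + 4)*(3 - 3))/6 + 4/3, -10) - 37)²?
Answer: 484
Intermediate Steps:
S = -2 (S = -2 + 0 = -2)
J(w, m) = 15 (J(w, m) = (-2 + 7)*(-1 + 4) = 5*3 = 15)
(J(((1 + 4)*(3 - 3))/6 + 4/3, -10) - 37)² = (15 - 37)² = (-22)² = 484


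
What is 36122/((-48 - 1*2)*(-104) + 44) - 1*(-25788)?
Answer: 67634197/2622 ≈ 25795.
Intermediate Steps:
36122/((-48 - 1*2)*(-104) + 44) - 1*(-25788) = 36122/((-48 - 2)*(-104) + 44) + 25788 = 36122/(-50*(-104) + 44) + 25788 = 36122/(5200 + 44) + 25788 = 36122/5244 + 25788 = 36122*(1/5244) + 25788 = 18061/2622 + 25788 = 67634197/2622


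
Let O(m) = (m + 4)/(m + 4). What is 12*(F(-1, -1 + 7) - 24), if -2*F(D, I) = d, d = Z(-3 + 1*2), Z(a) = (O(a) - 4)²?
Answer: -342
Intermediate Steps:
O(m) = 1 (O(m) = (4 + m)/(4 + m) = 1)
Z(a) = 9 (Z(a) = (1 - 4)² = (-3)² = 9)
d = 9
F(D, I) = -9/2 (F(D, I) = -½*9 = -9/2)
12*(F(-1, -1 + 7) - 24) = 12*(-9/2 - 24) = 12*(-57/2) = -342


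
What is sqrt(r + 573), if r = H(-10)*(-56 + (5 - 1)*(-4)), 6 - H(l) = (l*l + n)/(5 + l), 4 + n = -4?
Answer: I*sqrt(29595)/5 ≈ 34.406*I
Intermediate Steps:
n = -8 (n = -4 - 4 = -8)
H(l) = 6 - (-8 + l**2)/(5 + l) (H(l) = 6 - (l*l - 8)/(5 + l) = 6 - (l**2 - 8)/(5 + l) = 6 - (-8 + l**2)/(5 + l))
r = -8784/5 (r = ((38 - 1*(-10)**2 + 6*(-10))/(5 - 10))*(-56 + (5 - 1)*(-4)) = ((38 - 1*100 - 60)/(-5))*(-56 + 4*(-4)) = (-(38 - 100 - 60)/5)*(-56 - 16) = -1/5*(-122)*(-72) = (122/5)*(-72) = -8784/5 ≈ -1756.8)
sqrt(r + 573) = sqrt(-8784/5 + 573) = sqrt(-5919/5) = I*sqrt(29595)/5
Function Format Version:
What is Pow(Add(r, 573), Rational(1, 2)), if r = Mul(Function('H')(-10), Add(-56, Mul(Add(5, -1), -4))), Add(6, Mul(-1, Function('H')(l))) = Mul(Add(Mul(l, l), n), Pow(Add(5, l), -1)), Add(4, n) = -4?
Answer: Mul(Rational(1, 5), I, Pow(29595, Rational(1, 2))) ≈ Mul(34.406, I)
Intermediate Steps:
n = -8 (n = Add(-4, -4) = -8)
Function('H')(l) = Add(6, Mul(-1, Pow(Add(5, l), -1), Add(-8, Pow(l, 2)))) (Function('H')(l) = Add(6, Mul(-1, Mul(Add(Mul(l, l), -8), Pow(Add(5, l), -1)))) = Add(6, Mul(-1, Mul(Add(Pow(l, 2), -8), Pow(Add(5, l), -1)))) = Add(6, Mul(-1, Mul(Add(-8, Pow(l, 2)), Pow(Add(5, l), -1)))) = Add(6, Mul(-1, Mul(Pow(Add(5, l), -1), Add(-8, Pow(l, 2))))) = Add(6, Mul(-1, Pow(Add(5, l), -1), Add(-8, Pow(l, 2)))))
r = Rational(-8784, 5) (r = Mul(Mul(Pow(Add(5, -10), -1), Add(38, Mul(-1, Pow(-10, 2)), Mul(6, -10))), Add(-56, Mul(Add(5, -1), -4))) = Mul(Mul(Pow(-5, -1), Add(38, Mul(-1, 100), -60)), Add(-56, Mul(4, -4))) = Mul(Mul(Rational(-1, 5), Add(38, -100, -60)), Add(-56, -16)) = Mul(Mul(Rational(-1, 5), -122), -72) = Mul(Rational(122, 5), -72) = Rational(-8784, 5) ≈ -1756.8)
Pow(Add(r, 573), Rational(1, 2)) = Pow(Add(Rational(-8784, 5), 573), Rational(1, 2)) = Pow(Rational(-5919, 5), Rational(1, 2)) = Mul(Rational(1, 5), I, Pow(29595, Rational(1, 2)))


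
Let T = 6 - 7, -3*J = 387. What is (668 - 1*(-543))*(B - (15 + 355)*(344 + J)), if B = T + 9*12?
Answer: -96205473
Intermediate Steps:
J = -129 (J = -⅓*387 = -129)
T = -1
B = 107 (B = -1 + 9*12 = -1 + 108 = 107)
(668 - 1*(-543))*(B - (15 + 355)*(344 + J)) = (668 - 1*(-543))*(107 - (15 + 355)*(344 - 129)) = (668 + 543)*(107 - 370*215) = 1211*(107 - 1*79550) = 1211*(107 - 79550) = 1211*(-79443) = -96205473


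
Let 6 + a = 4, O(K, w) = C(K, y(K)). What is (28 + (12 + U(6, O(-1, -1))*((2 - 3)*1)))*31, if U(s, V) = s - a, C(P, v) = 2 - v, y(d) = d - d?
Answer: 992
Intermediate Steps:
y(d) = 0
O(K, w) = 2 (O(K, w) = 2 - 1*0 = 2 + 0 = 2)
a = -2 (a = -6 + 4 = -2)
U(s, V) = 2 + s (U(s, V) = s - 1*(-2) = s + 2 = 2 + s)
(28 + (12 + U(6, O(-1, -1))*((2 - 3)*1)))*31 = (28 + (12 + (2 + 6)*((2 - 3)*1)))*31 = (28 + (12 + 8*(-1*1)))*31 = (28 + (12 + 8*(-1)))*31 = (28 + (12 - 8))*31 = (28 + 4)*31 = 32*31 = 992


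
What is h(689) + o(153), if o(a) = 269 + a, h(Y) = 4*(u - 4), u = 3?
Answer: 418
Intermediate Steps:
h(Y) = -4 (h(Y) = 4*(3 - 4) = 4*(-1) = -4)
h(689) + o(153) = -4 + (269 + 153) = -4 + 422 = 418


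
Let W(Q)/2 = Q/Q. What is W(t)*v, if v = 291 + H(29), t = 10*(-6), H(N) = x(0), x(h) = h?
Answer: 582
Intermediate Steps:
H(N) = 0
t = -60
v = 291 (v = 291 + 0 = 291)
W(Q) = 2 (W(Q) = 2*(Q/Q) = 2*1 = 2)
W(t)*v = 2*291 = 582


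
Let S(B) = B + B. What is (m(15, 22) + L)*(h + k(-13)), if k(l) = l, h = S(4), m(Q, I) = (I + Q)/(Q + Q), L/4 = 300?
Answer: -36037/6 ≈ -6006.2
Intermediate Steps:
L = 1200 (L = 4*300 = 1200)
S(B) = 2*B
m(Q, I) = (I + Q)/(2*Q) (m(Q, I) = (I + Q)/((2*Q)) = (I + Q)*(1/(2*Q)) = (I + Q)/(2*Q))
h = 8 (h = 2*4 = 8)
(m(15, 22) + L)*(h + k(-13)) = ((½)*(22 + 15)/15 + 1200)*(8 - 13) = ((½)*(1/15)*37 + 1200)*(-5) = (37/30 + 1200)*(-5) = (36037/30)*(-5) = -36037/6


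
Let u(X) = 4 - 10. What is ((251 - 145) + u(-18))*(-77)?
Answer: -7700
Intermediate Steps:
u(X) = -6
((251 - 145) + u(-18))*(-77) = ((251 - 145) - 6)*(-77) = (106 - 6)*(-77) = 100*(-77) = -7700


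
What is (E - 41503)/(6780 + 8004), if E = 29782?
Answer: -3907/4928 ≈ -0.79282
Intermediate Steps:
(E - 41503)/(6780 + 8004) = (29782 - 41503)/(6780 + 8004) = -11721/14784 = -11721*1/14784 = -3907/4928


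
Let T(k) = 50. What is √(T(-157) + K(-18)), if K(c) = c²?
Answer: √374 ≈ 19.339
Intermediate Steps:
√(T(-157) + K(-18)) = √(50 + (-18)²) = √(50 + 324) = √374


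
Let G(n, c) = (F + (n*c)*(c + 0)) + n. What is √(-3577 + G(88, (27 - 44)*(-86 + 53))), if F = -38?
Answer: √27691921 ≈ 5262.3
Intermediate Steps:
G(n, c) = -38 + n + n*c² (G(n, c) = (-38 + (n*c)*(c + 0)) + n = (-38 + (c*n)*c) + n = (-38 + n*c²) + n = -38 + n + n*c²)
√(-3577 + G(88, (27 - 44)*(-86 + 53))) = √(-3577 + (-38 + 88 + 88*((27 - 44)*(-86 + 53))²)) = √(-3577 + (-38 + 88 + 88*(-17*(-33))²)) = √(-3577 + (-38 + 88 + 88*561²)) = √(-3577 + (-38 + 88 + 88*314721)) = √(-3577 + (-38 + 88 + 27695448)) = √(-3577 + 27695498) = √27691921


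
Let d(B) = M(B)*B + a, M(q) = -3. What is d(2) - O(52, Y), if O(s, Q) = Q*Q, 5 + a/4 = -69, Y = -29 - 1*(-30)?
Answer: -303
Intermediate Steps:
Y = 1 (Y = -29 + 30 = 1)
a = -296 (a = -20 + 4*(-69) = -20 - 276 = -296)
O(s, Q) = Q**2
d(B) = -296 - 3*B (d(B) = -3*B - 296 = -296 - 3*B)
d(2) - O(52, Y) = (-296 - 3*2) - 1*1**2 = (-296 - 6) - 1*1 = -302 - 1 = -303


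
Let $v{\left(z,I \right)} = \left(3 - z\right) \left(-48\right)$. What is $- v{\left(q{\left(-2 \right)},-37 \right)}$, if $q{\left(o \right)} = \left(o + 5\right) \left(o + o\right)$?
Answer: $720$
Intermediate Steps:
$q{\left(o \right)} = 2 o \left(5 + o\right)$ ($q{\left(o \right)} = \left(5 + o\right) 2 o = 2 o \left(5 + o\right)$)
$v{\left(z,I \right)} = -144 + 48 z$
$- v{\left(q{\left(-2 \right)},-37 \right)} = - (-144 + 48 \cdot 2 \left(-2\right) \left(5 - 2\right)) = - (-144 + 48 \cdot 2 \left(-2\right) 3) = - (-144 + 48 \left(-12\right)) = - (-144 - 576) = \left(-1\right) \left(-720\right) = 720$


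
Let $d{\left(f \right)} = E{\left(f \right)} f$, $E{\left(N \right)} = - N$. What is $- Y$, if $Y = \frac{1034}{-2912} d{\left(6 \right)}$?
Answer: $- \frac{4653}{364} \approx -12.783$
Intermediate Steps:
$d{\left(f \right)} = - f^{2}$ ($d{\left(f \right)} = - f f = - f^{2}$)
$Y = \frac{4653}{364}$ ($Y = \frac{1034}{-2912} \left(- 6^{2}\right) = 1034 \left(- \frac{1}{2912}\right) \left(\left(-1\right) 36\right) = \left(- \frac{517}{1456}\right) \left(-36\right) = \frac{4653}{364} \approx 12.783$)
$- Y = \left(-1\right) \frac{4653}{364} = - \frac{4653}{364}$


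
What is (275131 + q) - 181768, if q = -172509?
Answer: -79146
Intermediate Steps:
(275131 + q) - 181768 = (275131 - 172509) - 181768 = 102622 - 181768 = -79146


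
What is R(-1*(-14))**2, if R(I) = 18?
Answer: 324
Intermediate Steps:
R(-1*(-14))**2 = 18**2 = 324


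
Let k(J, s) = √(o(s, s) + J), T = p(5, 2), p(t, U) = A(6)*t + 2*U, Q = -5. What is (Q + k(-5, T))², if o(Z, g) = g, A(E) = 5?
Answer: 49 - 20*√6 ≈ 0.010205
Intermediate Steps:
p(t, U) = 2*U + 5*t (p(t, U) = 5*t + 2*U = 2*U + 5*t)
T = 29 (T = 2*2 + 5*5 = 4 + 25 = 29)
k(J, s) = √(J + s) (k(J, s) = √(s + J) = √(J + s))
(Q + k(-5, T))² = (-5 + √(-5 + 29))² = (-5 + √24)² = (-5 + 2*√6)²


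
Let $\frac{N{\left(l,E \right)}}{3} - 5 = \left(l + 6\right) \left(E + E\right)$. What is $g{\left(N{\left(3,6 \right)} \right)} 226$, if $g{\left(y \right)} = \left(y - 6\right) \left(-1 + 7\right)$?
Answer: $451548$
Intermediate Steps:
$N{\left(l,E \right)} = 15 + 6 E \left(6 + l\right)$ ($N{\left(l,E \right)} = 15 + 3 \left(l + 6\right) \left(E + E\right) = 15 + 3 \left(6 + l\right) 2 E = 15 + 3 \cdot 2 E \left(6 + l\right) = 15 + 6 E \left(6 + l\right)$)
$g{\left(y \right)} = -36 + 6 y$ ($g{\left(y \right)} = \left(-6 + y\right) 6 = -36 + 6 y$)
$g{\left(N{\left(3,6 \right)} \right)} 226 = \left(-36 + 6 \left(15 + 36 \cdot 6 + 6 \cdot 6 \cdot 3\right)\right) 226 = \left(-36 + 6 \left(15 + 216 + 108\right)\right) 226 = \left(-36 + 6 \cdot 339\right) 226 = \left(-36 + 2034\right) 226 = 1998 \cdot 226 = 451548$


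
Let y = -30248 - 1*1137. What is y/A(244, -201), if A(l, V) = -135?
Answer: 6277/27 ≈ 232.48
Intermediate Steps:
y = -31385 (y = -30248 - 1137 = -31385)
y/A(244, -201) = -31385/(-135) = -31385*(-1/135) = 6277/27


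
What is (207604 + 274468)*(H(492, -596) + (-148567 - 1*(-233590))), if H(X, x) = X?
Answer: 41224387080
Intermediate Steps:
(207604 + 274468)*(H(492, -596) + (-148567 - 1*(-233590))) = (207604 + 274468)*(492 + (-148567 - 1*(-233590))) = 482072*(492 + (-148567 + 233590)) = 482072*(492 + 85023) = 482072*85515 = 41224387080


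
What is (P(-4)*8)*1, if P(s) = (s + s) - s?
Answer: -32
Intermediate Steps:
P(s) = s (P(s) = 2*s - s = s)
(P(-4)*8)*1 = -4*8*1 = -32*1 = -32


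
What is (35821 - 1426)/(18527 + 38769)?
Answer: 34395/57296 ≈ 0.60030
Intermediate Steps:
(35821 - 1426)/(18527 + 38769) = 34395/57296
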